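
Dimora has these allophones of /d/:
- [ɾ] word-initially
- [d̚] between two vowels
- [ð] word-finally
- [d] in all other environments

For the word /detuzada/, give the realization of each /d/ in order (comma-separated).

[ɾ], [d̚]

Occurrence 1 (position 1): word-initially → [ɾ].
Occurrence 2 (position 7): between two vowels → [d̚].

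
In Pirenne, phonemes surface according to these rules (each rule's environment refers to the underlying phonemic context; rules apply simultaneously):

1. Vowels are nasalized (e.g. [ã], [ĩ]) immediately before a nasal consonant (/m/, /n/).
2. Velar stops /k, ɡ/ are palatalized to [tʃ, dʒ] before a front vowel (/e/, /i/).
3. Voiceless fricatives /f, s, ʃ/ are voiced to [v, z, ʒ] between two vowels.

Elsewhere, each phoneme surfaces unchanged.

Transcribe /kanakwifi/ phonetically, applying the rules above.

[kãnakwivi]

/k/ (word-initial): rule 2 targets it, but not before a front vowel → unchanged [k].
/a/ (between /k/ and /n/): before a nasal consonant, so rule 1 applies → [ã].
/n/ stays [n].
/a/ (between /n/ and /k/): rule 1 targets it, but not before a nasal consonant → unchanged [a].
/k/ (between /a/ and /w/) fails the environment for rule 2, so it stays [k].
/w/ (between /k/ and /i/): no rule targets it → [w].
/i/ (between /w/ and /f/): rule 1 targets it, but not before a nasal consonant → unchanged [i].
/f/ (between /i/ and /i/): between two vowels, so rule 3 applies → [v].
/i/ — word-final; rule 1 does not apply here → [i].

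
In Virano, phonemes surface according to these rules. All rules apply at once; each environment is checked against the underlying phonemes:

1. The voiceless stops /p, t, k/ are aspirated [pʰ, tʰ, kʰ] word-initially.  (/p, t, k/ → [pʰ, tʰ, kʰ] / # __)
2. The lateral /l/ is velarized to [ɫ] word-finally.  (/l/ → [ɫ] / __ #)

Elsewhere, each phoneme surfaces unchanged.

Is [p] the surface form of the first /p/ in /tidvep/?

/p/ — word-final; rule 1 does not apply here → [p].
The actual realization is [p], which matches [p].

Yes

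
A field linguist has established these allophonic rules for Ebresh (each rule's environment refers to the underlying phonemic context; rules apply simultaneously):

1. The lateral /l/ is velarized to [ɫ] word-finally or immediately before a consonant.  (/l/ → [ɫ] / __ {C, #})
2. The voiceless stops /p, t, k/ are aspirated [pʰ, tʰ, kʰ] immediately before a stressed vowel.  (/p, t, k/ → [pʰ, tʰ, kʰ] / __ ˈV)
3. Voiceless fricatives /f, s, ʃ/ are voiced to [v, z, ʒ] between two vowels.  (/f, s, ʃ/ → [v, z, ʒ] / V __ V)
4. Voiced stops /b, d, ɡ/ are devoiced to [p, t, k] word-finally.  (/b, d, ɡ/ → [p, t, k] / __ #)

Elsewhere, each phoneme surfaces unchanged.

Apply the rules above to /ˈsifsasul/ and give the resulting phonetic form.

[ˈsifsazuɫ]

/s/ (word-initial) is in the target of rule 3 but the environment (between two vowels) is not met → [s].
/i/ stays [i].
/f/ — between /i/ and /s/; rule 3 does not apply here → [f].
/s/ (between /f/ and /a/) is in the target of rule 3 but the environment (between two vowels) is not met → [s].
/a/ — not in any rule's target class → [a].
Rule 3 applies to /s/ (between /a/ and /u/: between two vowels) → [z].
/u/ stays [u].
Rule 1 applies to /l/ (word-final: word-finally or immediately before a consonant) → [ɫ].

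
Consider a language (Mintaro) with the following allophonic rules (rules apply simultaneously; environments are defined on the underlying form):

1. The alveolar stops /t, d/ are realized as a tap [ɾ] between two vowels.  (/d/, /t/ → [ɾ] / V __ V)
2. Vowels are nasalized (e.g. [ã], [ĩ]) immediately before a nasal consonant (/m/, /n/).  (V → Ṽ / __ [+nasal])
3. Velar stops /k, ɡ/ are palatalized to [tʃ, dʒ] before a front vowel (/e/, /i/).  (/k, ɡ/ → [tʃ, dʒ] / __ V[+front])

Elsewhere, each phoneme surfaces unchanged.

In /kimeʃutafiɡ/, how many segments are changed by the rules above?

Segments that undergo a rule: /k/ → [tʃ] (rule 3); /i/ → [ĩ] (rule 2); /t/ → [ɾ] (rule 1).
All other segments surface unchanged.

3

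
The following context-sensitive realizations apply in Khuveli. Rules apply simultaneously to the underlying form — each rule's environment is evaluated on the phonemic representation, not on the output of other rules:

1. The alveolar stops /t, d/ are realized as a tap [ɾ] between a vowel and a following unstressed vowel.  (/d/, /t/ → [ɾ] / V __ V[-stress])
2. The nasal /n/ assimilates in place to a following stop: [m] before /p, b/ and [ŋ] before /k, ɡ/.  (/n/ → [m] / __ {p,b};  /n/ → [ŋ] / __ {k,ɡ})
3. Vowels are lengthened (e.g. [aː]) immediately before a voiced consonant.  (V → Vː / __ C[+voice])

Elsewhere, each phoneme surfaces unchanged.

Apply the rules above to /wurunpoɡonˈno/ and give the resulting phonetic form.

/w/ (word-initial): no rule targets it → [w].
/u/ meets the environment for rule 3 (before a voiced consonant) → [uː].
/r/ — not in any rule's target class → [r].
Rule 3 applies to /u/ (between /r/ and /n/: before a voiced consonant) → [uː].
/n/ meets the environment for rule 2 (before a labial or velar stop) → [m].
/p/ (between /n/ and /o/) is unaffected → [p].
/o/ (between /p/ and /ɡ/): before a voiced consonant, so rule 3 applies → [oː].
/ɡ/ stays [ɡ].
/o/ meets the environment for rule 3 (before a voiced consonant) → [oː].
/n/ — between /o/ and /n/; rule 2 does not apply here → [n].
/n/ (between /n/ and /o/) is in the target of rule 2 but the environment (before a labial or velar stop) is not met → [n].
/o/ (word-final): rule 3 targets it, but not before a voiced consonant → unchanged [o].

[wuːruːmpoːɡoːnˈno]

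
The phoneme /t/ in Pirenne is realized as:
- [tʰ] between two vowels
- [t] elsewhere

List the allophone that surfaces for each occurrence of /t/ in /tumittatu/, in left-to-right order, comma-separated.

[t], [t], [t], [tʰ]

Occurrence 1 (position 1): no conditioning environment matches → elsewhere allophone [t].
Occurrence 2 (position 5): no conditioning environment matches → elsewhere allophone [t].
Occurrence 3 (position 6): no conditioning environment matches → elsewhere allophone [t].
Occurrence 4 (position 8): between two vowels → [tʰ].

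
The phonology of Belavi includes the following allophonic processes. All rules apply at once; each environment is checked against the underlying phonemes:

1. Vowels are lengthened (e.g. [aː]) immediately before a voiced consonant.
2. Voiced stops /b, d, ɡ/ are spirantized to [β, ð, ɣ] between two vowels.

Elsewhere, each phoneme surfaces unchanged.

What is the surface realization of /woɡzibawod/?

[woːɡziːβaːwoːd]

/o/ meets the environment for rule 1 (before a voiced consonant) → [oː].
/ɡ/ — between /o/ and /z/; rule 2 does not apply here → [ɡ].
/i/ (between /z/ and /b/): before a voiced consonant, so rule 1 applies → [iː].
Rule 2 applies to /b/ (between /i/ and /a/: between two vowels) → [β].
Rule 1 applies to /a/ (between /b/ and /w/: before a voiced consonant) → [aː].
/o/ (between /w/ and /d/): before a voiced consonant, so rule 1 applies → [oː].
/d/ (word-final) is in the target of rule 2 but the environment (between two vowels) is not met → [d].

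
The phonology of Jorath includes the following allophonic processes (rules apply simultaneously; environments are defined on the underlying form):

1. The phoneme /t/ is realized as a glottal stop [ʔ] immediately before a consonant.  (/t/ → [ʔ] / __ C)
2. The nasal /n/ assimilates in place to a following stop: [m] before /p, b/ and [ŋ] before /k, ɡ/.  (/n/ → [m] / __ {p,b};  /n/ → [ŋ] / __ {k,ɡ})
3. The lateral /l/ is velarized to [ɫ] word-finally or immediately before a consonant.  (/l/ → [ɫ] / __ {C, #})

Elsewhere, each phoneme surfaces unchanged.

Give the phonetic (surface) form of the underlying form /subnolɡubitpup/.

/s/ (word-initial): no rule targets it → [s].
/u/ (between /s/ and /b/) is unaffected → [u].
/b/ (between /u/ and /n/): no rule targets it → [b].
/n/ (between /b/ and /o/) is in the target of rule 2 but the environment (before a labial or velar stop) is not met → [n].
/o/ — not in any rule's target class → [o].
/l/ (between /o/ and /ɡ/) occurs word-finally or immediately before a consonant → [ɫ] by rule 3.
/ɡ/ — not in any rule's target class → [ɡ].
/u/ (between /ɡ/ and /b/) is unaffected → [u].
/b/ (between /u/ and /i/) is unaffected → [b].
/i/ (between /b/ and /t/) is unaffected → [i].
/t/ (between /i/ and /p/): immediately before a consonant, so rule 1 applies → [ʔ].
/p/ (between /t/ and /u/): no rule targets it → [p].
/u/ — not in any rule's target class → [u].
/p/ — not in any rule's target class → [p].

[subnoɫɡubiʔpup]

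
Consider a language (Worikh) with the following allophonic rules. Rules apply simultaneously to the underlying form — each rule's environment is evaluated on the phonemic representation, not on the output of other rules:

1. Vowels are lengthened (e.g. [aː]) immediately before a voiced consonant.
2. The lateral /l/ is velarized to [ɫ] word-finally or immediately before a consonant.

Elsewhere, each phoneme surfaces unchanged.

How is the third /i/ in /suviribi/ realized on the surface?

[i]

/i/ — word-final; rule 1 does not apply here → [i].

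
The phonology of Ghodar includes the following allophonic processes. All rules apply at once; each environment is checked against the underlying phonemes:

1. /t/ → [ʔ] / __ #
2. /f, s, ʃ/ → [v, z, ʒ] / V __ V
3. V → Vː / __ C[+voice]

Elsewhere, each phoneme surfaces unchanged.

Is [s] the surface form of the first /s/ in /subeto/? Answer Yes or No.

/s/ (word-initial) is in the target of rule 2 but the environment (between two vowels) is not met → [s].
The actual realization is [s], which matches [s].

Yes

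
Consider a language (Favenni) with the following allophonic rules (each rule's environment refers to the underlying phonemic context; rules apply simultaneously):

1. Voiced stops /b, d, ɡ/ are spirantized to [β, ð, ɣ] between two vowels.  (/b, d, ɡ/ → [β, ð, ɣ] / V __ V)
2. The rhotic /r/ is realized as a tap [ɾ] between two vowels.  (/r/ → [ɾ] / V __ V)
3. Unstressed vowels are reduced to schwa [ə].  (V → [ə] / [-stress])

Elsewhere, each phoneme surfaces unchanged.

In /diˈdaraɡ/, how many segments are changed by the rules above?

4

Segments that undergo a rule: /i/ → [ə] (rule 3); /d/ → [ð] (rule 1); /r/ → [ɾ] (rule 2); /a/ → [ə] (rule 3).
All other segments surface unchanged.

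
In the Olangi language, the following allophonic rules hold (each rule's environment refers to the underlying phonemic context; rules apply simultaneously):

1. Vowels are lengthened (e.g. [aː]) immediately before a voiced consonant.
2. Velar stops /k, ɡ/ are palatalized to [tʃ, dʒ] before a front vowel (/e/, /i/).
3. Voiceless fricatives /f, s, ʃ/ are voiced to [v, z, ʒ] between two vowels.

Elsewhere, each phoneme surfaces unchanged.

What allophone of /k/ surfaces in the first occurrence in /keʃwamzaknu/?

[tʃ]

/k/ meets the environment for rule 2 (before a front vowel) → [tʃ].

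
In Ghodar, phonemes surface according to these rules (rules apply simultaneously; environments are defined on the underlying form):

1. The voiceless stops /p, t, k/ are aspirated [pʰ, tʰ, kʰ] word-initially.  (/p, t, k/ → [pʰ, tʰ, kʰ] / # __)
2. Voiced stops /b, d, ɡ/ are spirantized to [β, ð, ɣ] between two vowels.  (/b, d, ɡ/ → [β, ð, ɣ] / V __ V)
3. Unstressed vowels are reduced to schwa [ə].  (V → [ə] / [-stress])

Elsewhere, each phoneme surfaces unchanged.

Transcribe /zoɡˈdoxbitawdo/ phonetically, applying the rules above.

/z/ stays [z].
/o/ (between /z/ and /ɡ/): in an unstressed syllable, so rule 3 applies → [ə].
/ɡ/ — between /o/ and /d/; rule 2 does not apply here → [ɡ].
/d/ — between /ɡ/ and /o/; rule 2 does not apply here → [d].
/o/ — between /d/ and /x/; rule 3 does not apply here → [o].
/x/ — not in any rule's target class → [x].
/b/ (between /x/ and /i/) fails the environment for rule 2, so it stays [b].
/i/ — between /b/ and /t/, in an unstressed syllable — surfaces as [ə] (rule 3).
/t/ (between /i/ and /a/) is in the target of rule 1 but the environment (word-initially) is not met → [t].
/a/ meets the environment for rule 3 (in an unstressed syllable) → [ə].
/w/ — not in any rule's target class → [w].
/d/ (between /w/ and /o/): rule 2 targets it, but not between two vowels → unchanged [d].
/o/ (word-final) occurs in an unstressed syllable → [ə] by rule 3.

[zəɡˈdoxbətəwdə]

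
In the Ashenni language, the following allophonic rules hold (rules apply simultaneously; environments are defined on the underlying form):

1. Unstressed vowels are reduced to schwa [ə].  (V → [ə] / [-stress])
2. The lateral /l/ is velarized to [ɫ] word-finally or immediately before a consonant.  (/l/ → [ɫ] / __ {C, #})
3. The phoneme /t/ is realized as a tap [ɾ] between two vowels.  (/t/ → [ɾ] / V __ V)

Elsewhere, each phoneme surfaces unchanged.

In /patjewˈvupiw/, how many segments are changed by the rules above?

Segments that undergo a rule: /a/ → [ə] (rule 1); /e/ → [ə] (rule 1); /i/ → [ə] (rule 1).
All other segments surface unchanged.

3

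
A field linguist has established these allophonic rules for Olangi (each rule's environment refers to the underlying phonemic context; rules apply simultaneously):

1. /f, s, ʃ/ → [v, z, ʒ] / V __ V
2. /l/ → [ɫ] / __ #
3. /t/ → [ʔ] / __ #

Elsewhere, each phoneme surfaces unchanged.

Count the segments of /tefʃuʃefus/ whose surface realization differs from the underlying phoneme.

2

Segments that undergo a rule: /ʃ/ → [ʒ] (rule 1); /f/ → [v] (rule 1).
All other segments surface unchanged.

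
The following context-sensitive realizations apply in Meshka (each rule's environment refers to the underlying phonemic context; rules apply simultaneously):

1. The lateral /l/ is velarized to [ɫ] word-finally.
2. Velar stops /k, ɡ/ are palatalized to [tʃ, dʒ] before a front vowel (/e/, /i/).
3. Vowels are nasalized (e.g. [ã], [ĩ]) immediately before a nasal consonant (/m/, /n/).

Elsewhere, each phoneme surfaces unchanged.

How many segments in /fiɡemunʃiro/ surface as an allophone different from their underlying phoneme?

Segments that undergo a rule: /ɡ/ → [dʒ] (rule 2); /e/ → [ẽ] (rule 3); /u/ → [ũ] (rule 3).
All other segments surface unchanged.

3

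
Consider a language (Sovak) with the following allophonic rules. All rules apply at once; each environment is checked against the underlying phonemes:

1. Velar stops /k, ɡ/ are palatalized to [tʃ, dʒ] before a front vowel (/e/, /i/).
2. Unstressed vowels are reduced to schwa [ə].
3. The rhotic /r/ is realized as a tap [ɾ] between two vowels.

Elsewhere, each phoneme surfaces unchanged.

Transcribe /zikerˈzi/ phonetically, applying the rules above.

/z/ (word-initial) is unaffected → [z].
Rule 2 applies to /i/ (between /z/ and /k/: in an unstressed syllable) → [ə].
/k/ meets the environment for rule 1 (before a front vowel) → [tʃ].
/e/ (between /k/ and /r/) occurs in an unstressed syllable → [ə] by rule 2.
/r/ (between /e/ and /z/): rule 3 targets it, but not between two vowels → unchanged [r].
/z/ stays [z].
/i/ (word-final): rule 2 targets it, but not in an unstressed syllable → unchanged [i].

[zətʃərˈzi]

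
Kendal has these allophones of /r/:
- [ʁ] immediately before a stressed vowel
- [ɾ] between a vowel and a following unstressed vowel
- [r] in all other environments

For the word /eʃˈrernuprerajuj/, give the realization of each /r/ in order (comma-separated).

[ʁ], [r], [r], [ɾ]

Occurrence 1 (position 3): immediately before a stressed vowel → [ʁ].
Occurrence 2 (position 5): no conditioning environment matches → elsewhere allophone [r].
Occurrence 3 (position 9): no conditioning environment matches → elsewhere allophone [r].
Occurrence 4 (position 11): between a vowel and a following unstressed vowel → [ɾ].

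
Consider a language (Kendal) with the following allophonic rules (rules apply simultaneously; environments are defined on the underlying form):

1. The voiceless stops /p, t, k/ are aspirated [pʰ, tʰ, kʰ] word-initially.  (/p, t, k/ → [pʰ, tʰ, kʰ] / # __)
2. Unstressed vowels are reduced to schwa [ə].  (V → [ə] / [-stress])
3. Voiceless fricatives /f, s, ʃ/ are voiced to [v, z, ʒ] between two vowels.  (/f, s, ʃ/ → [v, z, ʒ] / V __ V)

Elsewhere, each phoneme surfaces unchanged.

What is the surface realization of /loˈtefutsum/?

[ləˈtevətsəm]

/l/ (word-initial): no rule targets it → [l].
/o/ — between /l/ and /t/, in an unstressed syllable — surfaces as [ə] (rule 2).
/t/ (between /o/ and /e/) is in the target of rule 1 but the environment (word-initially) is not met → [t].
/e/ (between /t/ and /f/): rule 2 targets it, but not in an unstressed syllable → unchanged [e].
/f/ (between /e/ and /u/) occurs between two vowels → [v] by rule 3.
/u/ — between /f/ and /t/, in an unstressed syllable — surfaces as [ə] (rule 2).
/t/ (between /u/ and /s/): rule 1 targets it, but not word-initially → unchanged [t].
/s/ — between /t/ and /u/; rule 3 does not apply here → [s].
/u/ meets the environment for rule 2 (in an unstressed syllable) → [ə].
/m/ (word-final): no rule targets it → [m].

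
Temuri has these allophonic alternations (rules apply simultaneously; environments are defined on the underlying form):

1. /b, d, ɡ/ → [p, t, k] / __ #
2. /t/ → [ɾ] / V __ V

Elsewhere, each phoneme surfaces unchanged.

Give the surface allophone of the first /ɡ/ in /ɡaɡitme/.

/ɡ/ (word-initial) is in the target of rule 1 but the environment (word-finally) is not met → [ɡ].

[ɡ]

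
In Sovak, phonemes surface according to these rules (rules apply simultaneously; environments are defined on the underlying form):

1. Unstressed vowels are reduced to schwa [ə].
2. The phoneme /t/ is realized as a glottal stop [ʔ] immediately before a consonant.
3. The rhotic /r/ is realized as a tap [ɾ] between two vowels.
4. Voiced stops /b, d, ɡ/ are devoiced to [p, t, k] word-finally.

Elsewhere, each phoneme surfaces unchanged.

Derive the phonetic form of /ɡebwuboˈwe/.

[ɡəbwəbəˈwe]

/ɡ/ (word-initial): rule 4 targets it, but not word-finally → unchanged [ɡ].
Rule 1 applies to /e/ (between /ɡ/ and /b/: in an unstressed syllable) → [ə].
/b/ (between /e/ and /w/): rule 4 targets it, but not word-finally → unchanged [b].
/w/ (between /b/ and /u/) is unaffected → [w].
Rule 1 applies to /u/ (between /w/ and /b/: in an unstressed syllable) → [ə].
/b/ (between /u/ and /o/): rule 4 targets it, but not word-finally → unchanged [b].
Rule 1 applies to /o/ (between /b/ and /w/: in an unstressed syllable) → [ə].
/w/ — not in any rule's target class → [w].
/e/ (word-final) is in the target of rule 1 but the environment (in an unstressed syllable) is not met → [e].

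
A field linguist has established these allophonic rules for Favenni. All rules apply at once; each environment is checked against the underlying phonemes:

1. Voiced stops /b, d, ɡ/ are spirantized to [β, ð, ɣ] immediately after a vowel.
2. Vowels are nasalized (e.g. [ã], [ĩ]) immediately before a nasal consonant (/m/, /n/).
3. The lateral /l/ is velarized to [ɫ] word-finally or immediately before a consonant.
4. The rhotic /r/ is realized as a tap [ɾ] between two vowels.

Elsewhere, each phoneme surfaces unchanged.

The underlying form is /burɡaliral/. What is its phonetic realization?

[burɡaliɾaɫ]

/b/ (word-initial): rule 1 targets it, but not immediately after a vowel → unchanged [b].
/u/ (between /b/ and /r/) is in the target of rule 2 but the environment (before a nasal consonant) is not met → [u].
/r/ (between /u/ and /ɡ/): rule 4 targets it, but not between two vowels → unchanged [r].
/ɡ/ (between /r/ and /a/) fails the environment for rule 1, so it stays [ɡ].
/a/ (between /ɡ/ and /l/): rule 2 targets it, but not before a nasal consonant → unchanged [a].
/l/ — between /a/ and /i/; rule 3 does not apply here → [l].
/i/ (between /l/ and /r/) fails the environment for rule 2, so it stays [i].
Rule 4 applies to /r/ (between /i/ and /a/: between two vowels) → [ɾ].
/a/ (between /r/ and /l/) is in the target of rule 2 but the environment (before a nasal consonant) is not met → [a].
Rule 3 applies to /l/ (word-final: word-finally or immediately before a consonant) → [ɫ].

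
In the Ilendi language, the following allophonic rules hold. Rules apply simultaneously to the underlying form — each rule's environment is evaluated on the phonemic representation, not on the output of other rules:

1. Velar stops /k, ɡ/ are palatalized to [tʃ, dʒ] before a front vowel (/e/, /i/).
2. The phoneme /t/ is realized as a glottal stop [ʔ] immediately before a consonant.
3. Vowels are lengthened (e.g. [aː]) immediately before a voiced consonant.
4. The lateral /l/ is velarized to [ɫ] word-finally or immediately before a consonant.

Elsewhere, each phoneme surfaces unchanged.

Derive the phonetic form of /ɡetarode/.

[dʒetaːroːde]

Rule 1 applies to /ɡ/ (word-initial: before a front vowel) → [dʒ].
/e/ (between /ɡ/ and /t/) is in the target of rule 3 but the environment (before a voiced consonant) is not met → [e].
/t/ (between /e/ and /a/) fails the environment for rule 2, so it stays [t].
/a/ — between /t/ and /r/, before a voiced consonant — surfaces as [aː] (rule 3).
/o/ — between /r/ and /d/, before a voiced consonant — surfaces as [oː] (rule 3).
/e/ (word-final) is in the target of rule 3 but the environment (before a voiced consonant) is not met → [e].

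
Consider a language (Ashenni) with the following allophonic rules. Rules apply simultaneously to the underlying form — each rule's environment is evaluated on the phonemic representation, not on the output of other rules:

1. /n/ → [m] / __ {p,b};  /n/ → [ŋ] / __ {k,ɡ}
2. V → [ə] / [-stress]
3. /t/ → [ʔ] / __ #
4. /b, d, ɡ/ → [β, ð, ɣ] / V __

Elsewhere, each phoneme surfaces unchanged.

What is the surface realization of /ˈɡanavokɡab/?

[ˈɡanəvəkɡəβ]

/ɡ/ (word-initial): rule 4 targets it, but not immediately after a vowel → unchanged [ɡ].
/a/ — between /ɡ/ and /n/; rule 2 does not apply here → [a].
/n/ — between /a/ and /a/; rule 1 does not apply here → [n].
Rule 2 applies to /a/ (between /n/ and /v/: in an unstressed syllable) → [ə].
/v/ stays [v].
/o/ meets the environment for rule 2 (in an unstressed syllable) → [ə].
/k/ (between /o/ and /ɡ/) is unaffected → [k].
/ɡ/ — between /k/ and /a/; rule 4 does not apply here → [ɡ].
/a/ (between /ɡ/ and /b/): in an unstressed syllable, so rule 2 applies → [ə].
/b/ (word-final) occurs immediately after a vowel → [β] by rule 4.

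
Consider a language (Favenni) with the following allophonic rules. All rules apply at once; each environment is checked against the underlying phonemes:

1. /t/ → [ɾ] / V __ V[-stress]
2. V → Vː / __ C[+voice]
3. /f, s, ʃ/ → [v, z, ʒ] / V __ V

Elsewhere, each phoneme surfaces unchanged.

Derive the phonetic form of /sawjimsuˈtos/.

[saːwjiːmsuˈtos]

/s/ — word-initial; rule 3 does not apply here → [s].
Rule 2 applies to /a/ (between /s/ and /w/: before a voiced consonant) → [aː].
/w/ stays [w].
/j/ (between /w/ and /i/) is unaffected → [j].
/i/ — between /j/ and /m/, before a voiced consonant — surfaces as [iː] (rule 2).
/m/ (between /i/ and /s/) is unaffected → [m].
/s/ (between /m/ and /u/) fails the environment for rule 3, so it stays [s].
/u/ — between /s/ and /t/; rule 2 does not apply here → [u].
/t/ (between /u/ and /o/): rule 1 targets it, but not between a vowel and a following unstressed vowel → unchanged [t].
/o/ — between /t/ and /s/; rule 2 does not apply here → [o].
/s/ — word-final; rule 3 does not apply here → [s].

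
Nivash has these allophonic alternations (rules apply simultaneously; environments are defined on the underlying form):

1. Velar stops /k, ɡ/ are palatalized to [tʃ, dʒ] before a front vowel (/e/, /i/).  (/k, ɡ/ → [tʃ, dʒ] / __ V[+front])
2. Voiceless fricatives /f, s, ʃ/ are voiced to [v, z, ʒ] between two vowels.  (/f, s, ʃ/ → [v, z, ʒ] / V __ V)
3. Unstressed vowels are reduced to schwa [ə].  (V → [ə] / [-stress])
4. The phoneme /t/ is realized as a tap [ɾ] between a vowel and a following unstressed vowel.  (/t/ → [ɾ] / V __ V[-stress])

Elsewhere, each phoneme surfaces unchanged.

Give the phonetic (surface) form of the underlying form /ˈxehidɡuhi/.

/e/ (between /x/ and /h/): rule 3 targets it, but not in an unstressed syllable → unchanged [e].
/i/ — between /h/ and /d/, in an unstressed syllable — surfaces as [ə] (rule 3).
/ɡ/ (between /d/ and /u/): rule 1 targets it, but not before a front vowel → unchanged [ɡ].
/u/ meets the environment for rule 3 (in an unstressed syllable) → [ə].
/i/ meets the environment for rule 3 (in an unstressed syllable) → [ə].

[ˈxehədɡəhə]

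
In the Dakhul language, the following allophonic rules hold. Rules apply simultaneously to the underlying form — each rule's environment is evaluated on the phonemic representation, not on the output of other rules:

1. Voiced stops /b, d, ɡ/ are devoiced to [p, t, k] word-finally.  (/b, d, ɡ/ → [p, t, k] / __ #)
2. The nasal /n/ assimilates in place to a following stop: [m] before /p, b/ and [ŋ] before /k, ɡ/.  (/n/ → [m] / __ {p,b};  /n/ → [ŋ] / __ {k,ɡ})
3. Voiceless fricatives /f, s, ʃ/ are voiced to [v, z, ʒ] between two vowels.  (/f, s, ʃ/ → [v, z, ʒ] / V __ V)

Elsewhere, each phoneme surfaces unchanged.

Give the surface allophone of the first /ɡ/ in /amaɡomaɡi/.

[ɡ]

/ɡ/ (between /a/ and /o/): rule 1 targets it, but not word-finally → unchanged [ɡ].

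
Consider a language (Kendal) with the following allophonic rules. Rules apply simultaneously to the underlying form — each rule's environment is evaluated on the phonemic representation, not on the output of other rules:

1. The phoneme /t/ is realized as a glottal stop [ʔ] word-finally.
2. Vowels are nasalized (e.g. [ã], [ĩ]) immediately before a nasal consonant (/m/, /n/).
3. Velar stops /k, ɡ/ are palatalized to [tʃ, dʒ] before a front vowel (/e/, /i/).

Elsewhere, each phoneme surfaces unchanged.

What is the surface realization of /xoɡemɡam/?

/x/ (word-initial) is unaffected → [x].
/o/ (between /x/ and /ɡ/): rule 2 targets it, but not before a nasal consonant → unchanged [o].
/ɡ/ (between /o/ and /e/): before a front vowel, so rule 3 applies → [dʒ].
/e/ — between /ɡ/ and /m/, before a nasal consonant — surfaces as [ẽ] (rule 2).
/m/ stays [m].
/ɡ/ — between /m/ and /a/; rule 3 does not apply here → [ɡ].
/a/ meets the environment for rule 2 (before a nasal consonant) → [ã].
/m/ stays [m].

[xodʒẽmɡãm]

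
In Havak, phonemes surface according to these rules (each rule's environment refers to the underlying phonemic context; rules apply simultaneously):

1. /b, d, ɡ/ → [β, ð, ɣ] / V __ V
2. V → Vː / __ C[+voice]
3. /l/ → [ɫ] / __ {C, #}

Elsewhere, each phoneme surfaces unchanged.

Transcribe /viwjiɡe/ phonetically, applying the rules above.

[viːwjiːɣe]

/v/ (word-initial): no rule targets it → [v].
/i/ (between /v/ and /w/) occurs before a voiced consonant → [iː] by rule 2.
/w/ (between /i/ and /j/) is unaffected → [w].
/j/ stays [j].
/i/ (between /j/ and /ɡ/) occurs before a voiced consonant → [iː] by rule 2.
/ɡ/ (between /i/ and /e/): between two vowels, so rule 1 applies → [ɣ].
/e/ (word-final): rule 2 targets it, but not before a voiced consonant → unchanged [e].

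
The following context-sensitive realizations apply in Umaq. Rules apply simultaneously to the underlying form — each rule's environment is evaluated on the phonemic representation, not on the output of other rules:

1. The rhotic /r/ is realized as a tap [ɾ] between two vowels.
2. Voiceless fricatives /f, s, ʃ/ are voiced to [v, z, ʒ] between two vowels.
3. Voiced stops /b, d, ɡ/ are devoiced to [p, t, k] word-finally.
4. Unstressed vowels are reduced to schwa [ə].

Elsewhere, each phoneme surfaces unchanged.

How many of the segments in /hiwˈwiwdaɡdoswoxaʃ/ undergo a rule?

5

Segments that undergo a rule: /i/ → [ə] (rule 4); /a/ → [ə] (rule 4); /o/ → [ə] (rule 4); /o/ → [ə] (rule 4); /a/ → [ə] (rule 4).
All other segments surface unchanged.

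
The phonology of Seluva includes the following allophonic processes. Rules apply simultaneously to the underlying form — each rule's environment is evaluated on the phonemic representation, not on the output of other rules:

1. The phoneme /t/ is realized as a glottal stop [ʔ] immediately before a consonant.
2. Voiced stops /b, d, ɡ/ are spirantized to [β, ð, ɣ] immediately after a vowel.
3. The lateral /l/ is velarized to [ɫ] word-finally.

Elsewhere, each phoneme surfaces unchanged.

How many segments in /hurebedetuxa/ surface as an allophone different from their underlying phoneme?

Segments that undergo a rule: /b/ → [β] (rule 2); /d/ → [ð] (rule 2).
All other segments surface unchanged.

2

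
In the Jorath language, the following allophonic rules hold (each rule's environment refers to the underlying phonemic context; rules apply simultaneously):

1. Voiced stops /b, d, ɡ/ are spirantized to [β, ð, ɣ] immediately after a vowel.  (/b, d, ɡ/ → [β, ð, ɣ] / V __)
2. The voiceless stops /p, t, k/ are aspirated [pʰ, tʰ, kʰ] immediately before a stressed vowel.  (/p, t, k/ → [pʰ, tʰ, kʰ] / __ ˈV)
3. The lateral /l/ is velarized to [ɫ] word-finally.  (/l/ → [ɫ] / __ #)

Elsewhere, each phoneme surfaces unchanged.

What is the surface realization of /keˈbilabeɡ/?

[keˈβilaβeɣ]

/k/ (word-initial): rule 2 targets it, but not immediately before a stressed vowel → unchanged [k].
/e/ — not in any rule's target class → [e].
/b/ (between /e/ and /i/) occurs immediately after a vowel → [β] by rule 1.
/i/ (between /b/ and /l/) is unaffected → [i].
/l/ (between /i/ and /a/) fails the environment for rule 3, so it stays [l].
/a/ — not in any rule's target class → [a].
/b/ (between /a/ and /e/): immediately after a vowel, so rule 1 applies → [β].
/e/ (between /b/ and /ɡ/): no rule targets it → [e].
/ɡ/ (word-final): immediately after a vowel, so rule 1 applies → [ɣ].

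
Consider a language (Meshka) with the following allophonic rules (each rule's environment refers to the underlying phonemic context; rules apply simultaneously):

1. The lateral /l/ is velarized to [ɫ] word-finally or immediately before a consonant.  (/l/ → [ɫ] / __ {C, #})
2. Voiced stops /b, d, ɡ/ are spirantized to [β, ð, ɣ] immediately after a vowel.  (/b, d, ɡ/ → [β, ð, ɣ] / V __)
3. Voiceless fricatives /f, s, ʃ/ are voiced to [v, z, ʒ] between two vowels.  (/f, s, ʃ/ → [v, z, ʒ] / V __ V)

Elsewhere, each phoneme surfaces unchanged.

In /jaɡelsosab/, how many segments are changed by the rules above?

Segments that undergo a rule: /ɡ/ → [ɣ] (rule 2); /l/ → [ɫ] (rule 1); /s/ → [z] (rule 3); /b/ → [β] (rule 2).
All other segments surface unchanged.

4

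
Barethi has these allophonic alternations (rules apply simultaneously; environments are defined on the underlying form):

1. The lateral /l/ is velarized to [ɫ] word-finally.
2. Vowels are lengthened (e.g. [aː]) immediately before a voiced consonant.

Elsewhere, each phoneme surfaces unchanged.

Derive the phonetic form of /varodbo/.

[vaːroːdbo]

/v/ — not in any rule's target class → [v].
Rule 2 applies to /a/ (between /v/ and /r/: before a voiced consonant) → [aː].
/r/ stays [r].
/o/ (between /r/ and /d/): before a voiced consonant, so rule 2 applies → [oː].
/d/ (between /o/ and /b/): no rule targets it → [d].
/b/ stays [b].
/o/ (word-final) fails the environment for rule 2, so it stays [o].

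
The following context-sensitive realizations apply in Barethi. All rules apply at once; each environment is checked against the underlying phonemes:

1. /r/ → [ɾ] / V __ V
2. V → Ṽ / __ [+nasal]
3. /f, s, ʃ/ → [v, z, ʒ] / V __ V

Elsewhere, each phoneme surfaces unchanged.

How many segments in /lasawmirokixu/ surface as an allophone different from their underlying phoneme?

Segments that undergo a rule: /s/ → [z] (rule 3); /r/ → [ɾ] (rule 1).
All other segments surface unchanged.

2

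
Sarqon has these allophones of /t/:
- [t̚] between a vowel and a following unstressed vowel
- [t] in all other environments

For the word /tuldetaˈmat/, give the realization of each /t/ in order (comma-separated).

[t], [t̚], [t]

Occurrence 1 (position 1): no conditioning environment matches → elsewhere allophone [t].
Occurrence 2 (position 6): between a vowel and a following unstressed vowel → [t̚].
Occurrence 3 (position 10): no conditioning environment matches → elsewhere allophone [t].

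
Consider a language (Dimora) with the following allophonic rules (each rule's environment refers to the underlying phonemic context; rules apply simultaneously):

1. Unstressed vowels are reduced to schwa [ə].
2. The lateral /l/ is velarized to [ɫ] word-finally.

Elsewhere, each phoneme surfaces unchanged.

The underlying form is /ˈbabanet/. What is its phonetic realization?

[ˈbabənət]

/a/ (between /b/ and /b/): rule 1 targets it, but not in an unstressed syllable → unchanged [a].
/a/ — between /b/ and /n/, in an unstressed syllable — surfaces as [ə] (rule 1).
/e/ — between /n/ and /t/, in an unstressed syllable — surfaces as [ə] (rule 1).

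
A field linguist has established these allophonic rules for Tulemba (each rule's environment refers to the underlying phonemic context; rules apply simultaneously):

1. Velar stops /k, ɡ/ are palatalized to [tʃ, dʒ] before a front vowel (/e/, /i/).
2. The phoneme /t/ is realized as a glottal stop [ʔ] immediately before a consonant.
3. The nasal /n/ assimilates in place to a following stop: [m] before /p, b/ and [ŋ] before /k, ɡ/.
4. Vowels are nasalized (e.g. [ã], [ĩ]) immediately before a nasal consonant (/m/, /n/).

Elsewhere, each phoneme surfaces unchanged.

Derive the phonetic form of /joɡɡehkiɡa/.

[joɡdʒehtʃiɡa]

/j/ stays [j].
/o/ — between /j/ and /ɡ/; rule 4 does not apply here → [o].
/ɡ/ — between /o/ and /ɡ/; rule 1 does not apply here → [ɡ].
/ɡ/ (between /ɡ/ and /e/) occurs before a front vowel → [dʒ] by rule 1.
/e/ (between /ɡ/ and /h/): rule 4 targets it, but not before a nasal consonant → unchanged [e].
/h/ (between /e/ and /k/) is unaffected → [h].
/k/ (between /h/ and /i/): before a front vowel, so rule 1 applies → [tʃ].
/i/ — between /k/ and /ɡ/; rule 4 does not apply here → [i].
/ɡ/ (between /i/ and /a/) fails the environment for rule 1, so it stays [ɡ].
/a/ (word-final) is in the target of rule 4 but the environment (before a nasal consonant) is not met → [a].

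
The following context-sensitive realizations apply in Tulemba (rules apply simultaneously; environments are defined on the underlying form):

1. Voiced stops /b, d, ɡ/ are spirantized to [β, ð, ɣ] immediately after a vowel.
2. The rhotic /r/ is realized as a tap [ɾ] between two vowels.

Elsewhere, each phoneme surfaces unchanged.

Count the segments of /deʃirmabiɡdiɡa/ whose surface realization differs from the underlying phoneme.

Segments that undergo a rule: /b/ → [β] (rule 1); /ɡ/ → [ɣ] (rule 1); /ɡ/ → [ɣ] (rule 1).
All other segments surface unchanged.

3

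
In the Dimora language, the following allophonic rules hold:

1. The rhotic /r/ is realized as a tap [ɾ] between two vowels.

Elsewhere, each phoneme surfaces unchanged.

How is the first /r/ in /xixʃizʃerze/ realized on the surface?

/r/ (between /e/ and /z/): rule 1 targets it, but not between two vowels → unchanged [r].

[r]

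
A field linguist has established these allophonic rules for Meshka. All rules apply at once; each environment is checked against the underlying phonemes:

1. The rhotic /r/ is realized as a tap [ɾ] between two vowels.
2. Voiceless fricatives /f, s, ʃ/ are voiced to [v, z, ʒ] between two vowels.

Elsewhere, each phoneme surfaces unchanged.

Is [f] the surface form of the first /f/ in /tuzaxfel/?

Yes

/f/ — between /x/ and /e/; rule 2 does not apply here → [f].
The actual realization is [f], which matches [f].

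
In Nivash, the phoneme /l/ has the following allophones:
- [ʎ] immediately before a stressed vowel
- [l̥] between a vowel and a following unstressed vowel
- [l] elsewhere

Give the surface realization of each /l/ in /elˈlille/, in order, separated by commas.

[l], [ʎ], [l], [l]

Occurrence 1 (position 2): no conditioning environment matches → elsewhere allophone [l].
Occurrence 2 (position 3): immediately before a stressed vowel → [ʎ].
Occurrence 3 (position 5): no conditioning environment matches → elsewhere allophone [l].
Occurrence 4 (position 6): no conditioning environment matches → elsewhere allophone [l].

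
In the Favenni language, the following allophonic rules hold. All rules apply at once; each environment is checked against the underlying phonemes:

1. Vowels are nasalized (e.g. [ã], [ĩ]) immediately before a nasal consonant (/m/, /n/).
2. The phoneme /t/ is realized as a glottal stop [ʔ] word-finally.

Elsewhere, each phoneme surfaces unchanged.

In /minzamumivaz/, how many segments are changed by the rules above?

Segments that undergo a rule: /i/ → [ĩ] (rule 1); /a/ → [ã] (rule 1); /u/ → [ũ] (rule 1).
All other segments surface unchanged.

3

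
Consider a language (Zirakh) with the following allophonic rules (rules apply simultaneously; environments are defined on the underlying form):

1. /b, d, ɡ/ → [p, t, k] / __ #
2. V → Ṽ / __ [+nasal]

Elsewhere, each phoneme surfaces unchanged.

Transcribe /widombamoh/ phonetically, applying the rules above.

[widõmbãmoh]

/w/ (word-initial): no rule targets it → [w].
/i/ — between /w/ and /d/; rule 2 does not apply here → [i].
/d/ (between /i/ and /o/) fails the environment for rule 1, so it stays [d].
/o/ (between /d/ and /m/) occurs before a nasal consonant → [õ] by rule 2.
/m/ (between /o/ and /b/): no rule targets it → [m].
/b/ (between /m/ and /a/): rule 1 targets it, but not word-finally → unchanged [b].
/a/ — between /b/ and /m/, before a nasal consonant — surfaces as [ã] (rule 2).
/m/ stays [m].
/o/ — between /m/ and /h/; rule 2 does not apply here → [o].
/h/ (word-final) is unaffected → [h].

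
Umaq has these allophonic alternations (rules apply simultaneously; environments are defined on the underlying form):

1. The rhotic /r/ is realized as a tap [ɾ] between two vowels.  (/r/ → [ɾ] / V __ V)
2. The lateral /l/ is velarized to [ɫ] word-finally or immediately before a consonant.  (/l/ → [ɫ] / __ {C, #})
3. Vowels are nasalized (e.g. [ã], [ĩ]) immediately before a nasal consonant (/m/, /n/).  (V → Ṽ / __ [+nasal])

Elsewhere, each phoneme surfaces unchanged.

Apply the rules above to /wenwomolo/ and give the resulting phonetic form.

/w/ (word-initial) is unaffected → [w].
/e/ meets the environment for rule 3 (before a nasal consonant) → [ẽ].
/n/ (between /e/ and /w/) is unaffected → [n].
/w/ — not in any rule's target class → [w].
/o/ — between /w/ and /m/, before a nasal consonant — surfaces as [õ] (rule 3).
/m/ (between /o/ and /o/): no rule targets it → [m].
/o/ — between /m/ and /l/; rule 3 does not apply here → [o].
/l/ (between /o/ and /o/) is in the target of rule 2 but the environment (word-finally or immediately before a consonant) is not met → [l].
/o/ (word-final) is in the target of rule 3 but the environment (before a nasal consonant) is not met → [o].

[wẽnwõmolo]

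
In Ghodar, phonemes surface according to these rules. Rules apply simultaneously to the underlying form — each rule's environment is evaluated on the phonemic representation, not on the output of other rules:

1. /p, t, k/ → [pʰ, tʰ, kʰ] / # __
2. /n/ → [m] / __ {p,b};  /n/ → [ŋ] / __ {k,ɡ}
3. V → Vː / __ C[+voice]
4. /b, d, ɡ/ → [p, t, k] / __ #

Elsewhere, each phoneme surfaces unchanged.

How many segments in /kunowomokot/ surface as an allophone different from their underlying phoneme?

4

Segments that undergo a rule: /k/ → [kʰ] (rule 1); /u/ → [uː] (rule 3); /o/ → [oː] (rule 3); /o/ → [oː] (rule 3).
All other segments surface unchanged.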